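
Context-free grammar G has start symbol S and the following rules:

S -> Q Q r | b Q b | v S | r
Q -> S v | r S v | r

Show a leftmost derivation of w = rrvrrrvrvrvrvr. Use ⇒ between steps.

S ⇒ QQr   [S -> Q Q r]
QQr ⇒ rQr   [Q -> r]
rQr ⇒ rSvr   [Q -> S v]
rSvr ⇒ rQQrvr   [S -> Q Q r]
rQQrvr ⇒ rSvQrvr   [Q -> S v]
rSvQrvr ⇒ rrvQrvr   [S -> r]
rrvQrvr ⇒ rrvrSvrvr   [Q -> r S v]
rrvrSvrvr ⇒ rrvrQQrvrvr   [S -> Q Q r]
rrvrQQrvrvr ⇒ rrvrrQrvrvr   [Q -> r]
rrvrrQrvrvr ⇒ rrvrrrSvrvrvr   [Q -> r S v]
rrvrrrSvrvrvr ⇒ rrvrrrvSvrvrvr   [S -> v S]
rrvrrrvSvrvrvr ⇒ rrvrrrvrvrvrvr   [S -> r]

S ⇒ QQr ⇒ rQr ⇒ rSvr ⇒ rQQrvr ⇒ rSvQrvr ⇒ rrvQrvr ⇒ rrvrSvrvr ⇒ rrvrQQrvrvr ⇒ rrvrrQrvrvr ⇒ rrvrrrSvrvrvr ⇒ rrvrrrvSvrvrvr ⇒ rrvrrrvrvrvrvr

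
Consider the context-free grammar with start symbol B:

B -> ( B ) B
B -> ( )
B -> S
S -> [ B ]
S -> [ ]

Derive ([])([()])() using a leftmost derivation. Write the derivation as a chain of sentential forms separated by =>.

B=>(B)B=>(S)B=>([])B=>([])(B)B=>([])(S)B=>([])([B])B=>([])([()])B=>([])([()])()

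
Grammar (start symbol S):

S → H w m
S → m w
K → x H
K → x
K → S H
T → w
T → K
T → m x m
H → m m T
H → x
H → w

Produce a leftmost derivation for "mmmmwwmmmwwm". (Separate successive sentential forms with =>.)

S => Hwm => mmTwm => mmKwm => mmSHwm => mmHwmHwm => mmmmTwmHwm => mmmmwwmHwm => mmmmwwmmmTwm => mmmmwwmmmwwm

S => Hwm   [S → H w m]
Hwm => mmTwm   [H → m m T]
mmTwm => mmKwm   [T → K]
mmKwm => mmSHwm   [K → S H]
mmSHwm => mmHwmHwm   [S → H w m]
mmHwmHwm => mmmmTwmHwm   [H → m m T]
mmmmTwmHwm => mmmmwwmHwm   [T → w]
mmmmwwmHwm => mmmmwwmmmTwm   [H → m m T]
mmmmwwmmmTwm => mmmmwwmmmwwm   [T → w]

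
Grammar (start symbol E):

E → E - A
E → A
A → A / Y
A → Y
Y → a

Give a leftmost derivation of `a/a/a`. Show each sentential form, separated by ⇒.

E⇒A⇒A/Y⇒A/Y/Y⇒Y/Y/Y⇒a/Y/Y⇒a/a/Y⇒a/a/a

E ⇒ A   [E → A]
A ⇒ A/Y   [A → A / Y]
A/Y ⇒ A/Y/Y   [A → A / Y]
A/Y/Y ⇒ Y/Y/Y   [A → Y]
Y/Y/Y ⇒ a/Y/Y   [Y → a]
a/Y/Y ⇒ a/a/Y   [Y → a]
a/a/Y ⇒ a/a/a   [Y → a]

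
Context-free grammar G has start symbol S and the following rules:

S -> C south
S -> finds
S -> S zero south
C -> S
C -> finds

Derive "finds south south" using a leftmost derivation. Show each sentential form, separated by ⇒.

S ⇒ C south ⇒ S south ⇒ C south south ⇒ finds south south

S ⇒ C south   [S -> C south]
C south ⇒ S south   [C -> S]
S south ⇒ C south south   [S -> C south]
C south south ⇒ finds south south   [C -> finds]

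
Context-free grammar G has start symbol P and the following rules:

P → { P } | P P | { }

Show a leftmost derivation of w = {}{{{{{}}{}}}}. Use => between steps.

P => PP => {}P => {}{P} => {}{{P}} => {}{{{P}}} => {}{{{PP}}} => {}{{{{P}P}}} => {}{{{{{}}P}}} => {}{{{{{}}{}}}}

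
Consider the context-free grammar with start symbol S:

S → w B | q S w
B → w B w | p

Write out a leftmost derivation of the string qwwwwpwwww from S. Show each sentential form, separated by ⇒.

S ⇒ qSw ⇒ qwBw ⇒ qwwBww ⇒ qwwwBwww ⇒ qwwwwBwwww ⇒ qwwwwpwwww

S ⇒ qSw   [S → q S w]
qSw ⇒ qwBw   [S → w B]
qwBw ⇒ qwwBww   [B → w B w]
qwwBww ⇒ qwwwBwww   [B → w B w]
qwwwBwww ⇒ qwwwwBwwww   [B → w B w]
qwwwwBwwww ⇒ qwwwwpwwww   [B → p]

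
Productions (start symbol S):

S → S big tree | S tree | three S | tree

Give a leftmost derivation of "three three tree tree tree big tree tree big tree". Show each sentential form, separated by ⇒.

S ⇒ S big tree ⇒ three S big tree ⇒ three S tree big tree ⇒ three S big tree tree big tree ⇒ three S tree big tree tree big tree ⇒ three three S tree big tree tree big tree ⇒ three three S tree tree big tree tree big tree ⇒ three three tree tree tree big tree tree big tree

S ⇒ S big tree   [S → S big tree]
S big tree ⇒ three S big tree   [S → three S]
three S big tree ⇒ three S tree big tree   [S → S tree]
three S tree big tree ⇒ three S big tree tree big tree   [S → S big tree]
three S big tree tree big tree ⇒ three S tree big tree tree big tree   [S → S tree]
three S tree big tree tree big tree ⇒ three three S tree big tree tree big tree   [S → three S]
three three S tree big tree tree big tree ⇒ three three S tree tree big tree tree big tree   [S → S tree]
three three S tree tree big tree tree big tree ⇒ three three tree tree tree big tree tree big tree   [S → tree]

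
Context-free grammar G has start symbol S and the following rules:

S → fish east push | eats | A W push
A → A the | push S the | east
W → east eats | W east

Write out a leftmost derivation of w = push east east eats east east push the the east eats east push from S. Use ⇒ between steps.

S ⇒ A W push ⇒ A the W push ⇒ push S the the W push ⇒ push A W push the the W push ⇒ push east W push the the W push ⇒ push east W east push the the W push ⇒ push east W east east push the the W push ⇒ push east east eats east east push the the W push ⇒ push east east eats east east push the the W east push ⇒ push east east eats east east push the the east eats east push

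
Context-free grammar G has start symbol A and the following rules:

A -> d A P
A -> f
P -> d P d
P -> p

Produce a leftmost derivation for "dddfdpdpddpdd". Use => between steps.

A => dAP => ddAPP => dddAPPP => dddfPPP => dddfdPdPP => dddfdpdPP => dddfdpdpP => dddfdpdpdPd => dddfdpdpddPdd => dddfdpdpddpdd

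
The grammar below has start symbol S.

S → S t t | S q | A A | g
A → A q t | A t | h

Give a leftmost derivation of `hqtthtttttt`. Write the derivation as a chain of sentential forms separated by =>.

S => Stt   [S → S t t]
Stt => AAtt   [S → A A]
AAtt => AtAtt   [A → A t]
AtAtt => AqttAtt   [A → A q t]
AqttAtt => hqttAtt   [A → h]
hqttAtt => hqttAttt   [A → A t]
hqttAttt => hqttAtttt   [A → A t]
hqttAtttt => hqttAttttt   [A → A t]
hqttAttttt => hqttAtttttt   [A → A t]
hqttAtttttt => hqtthtttttt   [A → h]

S => Stt => AAtt => AtAtt => AqttAtt => hqttAtt => hqttAttt => hqttAtttt => hqttAttttt => hqttAtttttt => hqtthtttttt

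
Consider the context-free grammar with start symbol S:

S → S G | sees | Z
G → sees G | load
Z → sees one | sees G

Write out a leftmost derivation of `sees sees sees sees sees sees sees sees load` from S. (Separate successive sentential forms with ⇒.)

S ⇒ Z   [S → Z]
Z ⇒ sees G   [Z → sees G]
sees G ⇒ sees sees G   [G → sees G]
sees sees G ⇒ sees sees sees G   [G → sees G]
sees sees sees G ⇒ sees sees sees sees G   [G → sees G]
sees sees sees sees G ⇒ sees sees sees sees sees G   [G → sees G]
sees sees sees sees sees G ⇒ sees sees sees sees sees sees G   [G → sees G]
sees sees sees sees sees sees G ⇒ sees sees sees sees sees sees sees G   [G → sees G]
sees sees sees sees sees sees sees G ⇒ sees sees sees sees sees sees sees sees G   [G → sees G]
sees sees sees sees sees sees sees sees G ⇒ sees sees sees sees sees sees sees sees load   [G → load]

S ⇒ Z ⇒ sees G ⇒ sees sees G ⇒ sees sees sees G ⇒ sees sees sees sees G ⇒ sees sees sees sees sees G ⇒ sees sees sees sees sees sees G ⇒ sees sees sees sees sees sees sees G ⇒ sees sees sees sees sees sees sees sees G ⇒ sees sees sees sees sees sees sees sees load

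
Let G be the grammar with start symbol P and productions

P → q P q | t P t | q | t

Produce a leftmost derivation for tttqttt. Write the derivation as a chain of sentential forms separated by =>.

P => tPt => ttPtt => tttPttt => tttqttt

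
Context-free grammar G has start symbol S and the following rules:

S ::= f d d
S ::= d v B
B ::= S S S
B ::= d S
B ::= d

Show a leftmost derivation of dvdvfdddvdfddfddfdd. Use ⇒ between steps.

S⇒dvB⇒dvSSS⇒dvdvBSS⇒dvdvSSSSS⇒dvdvfddSSSS⇒dvdvfdddvBSSS⇒dvdvfdddvdSSS⇒dvdvfdddvdfddSS⇒dvdvfdddvdfddfddS⇒dvdvfdddvdfddfddfdd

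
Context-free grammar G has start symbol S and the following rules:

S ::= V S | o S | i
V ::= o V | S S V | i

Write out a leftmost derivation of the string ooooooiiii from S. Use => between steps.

S=>oS=>ooS=>oooS=>ooooS=>ooooVS=>ooooSSVS=>oooooSSVS=>ooooooSSVS=>ooooooiSVS=>ooooooiiVS=>ooooooiiiS=>ooooooiiii

S => oS   [S ::= o S]
oS => ooS   [S ::= o S]
ooS => oooS   [S ::= o S]
oooS => ooooS   [S ::= o S]
ooooS => ooooVS   [S ::= V S]
ooooVS => ooooSSVS   [V ::= S S V]
ooooSSVS => oooooSSVS   [S ::= o S]
oooooSSVS => ooooooSSVS   [S ::= o S]
ooooooSSVS => ooooooiSVS   [S ::= i]
ooooooiSVS => ooooooiiVS   [S ::= i]
ooooooiiVS => ooooooiiiS   [V ::= i]
ooooooiiiS => ooooooiiii   [S ::= i]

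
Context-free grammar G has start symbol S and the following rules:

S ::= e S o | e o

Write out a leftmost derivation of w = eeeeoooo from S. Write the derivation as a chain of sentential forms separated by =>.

S => eSo => eeSoo => eeeSooo => eeeeoooo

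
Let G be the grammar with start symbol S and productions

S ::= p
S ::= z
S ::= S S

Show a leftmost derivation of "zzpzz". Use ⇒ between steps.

S⇒SS⇒SSS⇒SSSS⇒zSSS⇒zSSSS⇒zzSSS⇒zzpSS⇒zzpzS⇒zzpzz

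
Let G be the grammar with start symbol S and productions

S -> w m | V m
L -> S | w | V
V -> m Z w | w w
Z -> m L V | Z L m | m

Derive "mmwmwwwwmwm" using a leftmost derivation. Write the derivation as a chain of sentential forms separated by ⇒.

S ⇒ Vm   [S -> V m]
Vm ⇒ mZwm   [V -> m Z w]
mZwm ⇒ mZLmwm   [Z -> Z L m]
mZLmwm ⇒ mmLVLmwm   [Z -> m L V]
mmLVLmwm ⇒ mmSVLmwm   [L -> S]
mmSVLmwm ⇒ mmwmVLmwm   [S -> w m]
mmwmVLmwm ⇒ mmwmwwLmwm   [V -> w w]
mmwmwwLmwm ⇒ mmwmwwVmwm   [L -> V]
mmwmwwVmwm ⇒ mmwmwwwwmwm   [V -> w w]

S⇒Vm⇒mZwm⇒mZLmwm⇒mmLVLmwm⇒mmSVLmwm⇒mmwmVLmwm⇒mmwmwwLmwm⇒mmwmwwVmwm⇒mmwmwwwwmwm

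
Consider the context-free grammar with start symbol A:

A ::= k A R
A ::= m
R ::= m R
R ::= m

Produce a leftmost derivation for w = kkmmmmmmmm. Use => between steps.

A => kAR => kkARR => kkmRR => kkmmR => kkmmmR => kkmmmmR => kkmmmmmR => kkmmmmmmR => kkmmmmmmmR => kkmmmmmmmm

A => kAR   [A ::= k A R]
kAR => kkARR   [A ::= k A R]
kkARR => kkmRR   [A ::= m]
kkmRR => kkmmR   [R ::= m]
kkmmR => kkmmmR   [R ::= m R]
kkmmmR => kkmmmmR   [R ::= m R]
kkmmmmR => kkmmmmmR   [R ::= m R]
kkmmmmmR => kkmmmmmmR   [R ::= m R]
kkmmmmmmR => kkmmmmmmmR   [R ::= m R]
kkmmmmmmmR => kkmmmmmmmm   [R ::= m]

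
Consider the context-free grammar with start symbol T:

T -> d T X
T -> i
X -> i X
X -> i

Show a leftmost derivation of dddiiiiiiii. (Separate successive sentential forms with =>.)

T=>dTX=>ddTXX=>dddTXXX=>dddiXXX=>dddiiXXX=>dddiiiXXX=>dddiiiiXXX=>dddiiiiiXXX=>dddiiiiiiXX=>dddiiiiiiiX=>dddiiiiiiii

T => dTX   [T -> d T X]
dTX => ddTXX   [T -> d T X]
ddTXX => dddTXXX   [T -> d T X]
dddTXXX => dddiXXX   [T -> i]
dddiXXX => dddiiXXX   [X -> i X]
dddiiXXX => dddiiiXXX   [X -> i X]
dddiiiXXX => dddiiiiXXX   [X -> i X]
dddiiiiXXX => dddiiiiiXXX   [X -> i X]
dddiiiiiXXX => dddiiiiiiXX   [X -> i]
dddiiiiiiXX => dddiiiiiiiX   [X -> i]
dddiiiiiiiX => dddiiiiiiii   [X -> i]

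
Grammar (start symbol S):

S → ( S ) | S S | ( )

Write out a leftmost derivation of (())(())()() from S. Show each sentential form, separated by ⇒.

S⇒SS⇒SSS⇒(S)SS⇒(())SS⇒(())SSS⇒(())(S)SS⇒(())(())SS⇒(())(())()S⇒(())(())()()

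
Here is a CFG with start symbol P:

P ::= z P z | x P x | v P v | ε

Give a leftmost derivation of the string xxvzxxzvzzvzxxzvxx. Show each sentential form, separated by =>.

P => xPx => xxPxx => xxvPvxx => xxvzPzvxx => xxvzxPxzvxx => xxvzxxPxxzvxx => xxvzxxzPzxxzvxx => xxvzxxzvPvzxxzvxx => xxvzxxzvzPzvzxxzvxx => xxvzxxzvzzvzxxzvxx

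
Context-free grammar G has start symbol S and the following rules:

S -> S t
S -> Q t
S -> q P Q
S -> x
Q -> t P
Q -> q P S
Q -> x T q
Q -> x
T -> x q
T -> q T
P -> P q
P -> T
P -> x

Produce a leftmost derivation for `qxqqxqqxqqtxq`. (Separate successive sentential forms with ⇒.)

S ⇒ qPQ ⇒ qTQ ⇒ qxqQ ⇒ qxqqPS ⇒ qxqqTS ⇒ qxqqxqS ⇒ qxqqxqqPQ ⇒ qxqqxqqPqQ ⇒ qxqqxqqTqQ ⇒ qxqqxqqxqqQ ⇒ qxqqxqqxqqtP ⇒ qxqqxqqxqqtT ⇒ qxqqxqqxqqtxq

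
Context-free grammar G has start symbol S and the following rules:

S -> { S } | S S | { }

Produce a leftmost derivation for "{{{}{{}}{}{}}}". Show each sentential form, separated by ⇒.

S ⇒ {S}   [S -> { S }]
{S} ⇒ {{S}}   [S -> { S }]
{{S}} ⇒ {{SS}}   [S -> S S]
{{SS}} ⇒ {{SSS}}   [S -> S S]
{{SSS}} ⇒ {{SSSS}}   [S -> S S]
{{SSSS}} ⇒ {{{}SSS}}   [S -> { }]
{{{}SSS}} ⇒ {{{}{S}SS}}   [S -> { S }]
{{{}{S}SS}} ⇒ {{{}{{}}SS}}   [S -> { }]
{{{}{{}}SS}} ⇒ {{{}{{}}{}S}}   [S -> { }]
{{{}{{}}{}S}} ⇒ {{{}{{}}{}{}}}   [S -> { }]

S ⇒ {S} ⇒ {{S}} ⇒ {{SS}} ⇒ {{SSS}} ⇒ {{SSSS}} ⇒ {{{}SSS}} ⇒ {{{}{S}SS}} ⇒ {{{}{{}}SS}} ⇒ {{{}{{}}{}S}} ⇒ {{{}{{}}{}{}}}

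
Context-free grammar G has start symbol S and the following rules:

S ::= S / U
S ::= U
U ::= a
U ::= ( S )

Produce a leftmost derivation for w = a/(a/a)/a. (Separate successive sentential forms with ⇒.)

S ⇒ S/U ⇒ S/U/U ⇒ U/U/U ⇒ a/U/U ⇒ a/(S)/U ⇒ a/(S/U)/U ⇒ a/(U/U)/U ⇒ a/(a/U)/U ⇒ a/(a/a)/U ⇒ a/(a/a)/a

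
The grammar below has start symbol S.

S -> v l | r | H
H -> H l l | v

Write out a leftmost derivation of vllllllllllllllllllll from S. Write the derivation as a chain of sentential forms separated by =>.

S=>H=>Hll=>Hllll=>Hllllll=>Hllllllll=>Hllllllllll=>Hllllllllllll=>Hllllllllllllll=>Hllllllllllllllll=>Hllllllllllllllllll=>Hllllllllllllllllllll=>vllllllllllllllllllll

S => H   [S -> H]
H => Hll   [H -> H l l]
Hll => Hllll   [H -> H l l]
Hllll => Hllllll   [H -> H l l]
Hllllll => Hllllllll   [H -> H l l]
Hllllllll => Hllllllllll   [H -> H l l]
Hllllllllll => Hllllllllllll   [H -> H l l]
Hllllllllllll => Hllllllllllllll   [H -> H l l]
Hllllllllllllll => Hllllllllllllllll   [H -> H l l]
Hllllllllllllllll => Hllllllllllllllllll   [H -> H l l]
Hllllllllllllllllll => Hllllllllllllllllllll   [H -> H l l]
Hllllllllllllllllllll => vllllllllllllllllllll   [H -> v]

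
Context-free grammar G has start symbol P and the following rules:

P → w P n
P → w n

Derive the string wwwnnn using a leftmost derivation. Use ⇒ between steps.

P ⇒ wPn   [P → w P n]
wPn ⇒ wwPnn   [P → w P n]
wwPnn ⇒ wwwnnn   [P → w n]

P⇒wPn⇒wwPnn⇒wwwnnn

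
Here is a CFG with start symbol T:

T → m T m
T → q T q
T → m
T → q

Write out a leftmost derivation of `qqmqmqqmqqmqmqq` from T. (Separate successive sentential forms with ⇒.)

T⇒qTq⇒qqTqq⇒qqmTmqq⇒qqmqTqmqq⇒qqmqmTmqmqq⇒qqmqmqTqmqmqq⇒qqmqmqqTqqmqmqq⇒qqmqmqqmqqmqmqq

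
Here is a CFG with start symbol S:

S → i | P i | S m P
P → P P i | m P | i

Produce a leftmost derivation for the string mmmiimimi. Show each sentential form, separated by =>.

S => SmP   [S → S m P]
SmP => SmPmP   [S → S m P]
SmPmP => PimPmP   [S → P i]
PimPmP => mPimPmP   [P → m P]
mPimPmP => mmPimPmP   [P → m P]
mmPimPmP => mmmPimPmP   [P → m P]
mmmPimPmP => mmmiimPmP   [P → i]
mmmiimPmP => mmmiimimP   [P → i]
mmmiimimP => mmmiimimi   [P → i]

S => SmP => SmPmP => PimPmP => mPimPmP => mmPimPmP => mmmPimPmP => mmmiimPmP => mmmiimimP => mmmiimimi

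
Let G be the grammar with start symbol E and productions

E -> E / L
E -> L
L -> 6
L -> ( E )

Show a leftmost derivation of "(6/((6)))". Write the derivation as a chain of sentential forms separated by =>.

E => L => (E) => (E/L) => (L/L) => (6/L) => (6/(E)) => (6/(L)) => (6/((E))) => (6/((L))) => (6/((6)))

E => L   [E -> L]
L => (E)   [L -> ( E )]
(E) => (E/L)   [E -> E / L]
(E/L) => (L/L)   [E -> L]
(L/L) => (6/L)   [L -> 6]
(6/L) => (6/(E))   [L -> ( E )]
(6/(E)) => (6/(L))   [E -> L]
(6/(L)) => (6/((E)))   [L -> ( E )]
(6/((E))) => (6/((L)))   [E -> L]
(6/((L))) => (6/((6)))   [L -> 6]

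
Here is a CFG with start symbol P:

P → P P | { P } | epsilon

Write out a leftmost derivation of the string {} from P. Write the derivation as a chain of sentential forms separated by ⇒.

P ⇒ PP   [P → P P]
PP ⇒ PPP   [P → P P]
PPP ⇒ {P}PP   [P → { P }]
{P}PP ⇒ {}PP   [P → epsilon]
{}PP ⇒ {}P   [P → epsilon]
{}P ⇒ {}   [P → epsilon]

P ⇒ PP ⇒ PPP ⇒ {P}PP ⇒ {}PP ⇒ {}P ⇒ {}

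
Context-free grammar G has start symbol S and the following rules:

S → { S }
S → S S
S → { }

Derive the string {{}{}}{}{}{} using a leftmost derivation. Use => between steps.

S => SS => SSS => SSSS => {S}SSS => {SS}SSS => {{}S}SSS => {{}{}}SSS => {{}{}}{}SS => {{}{}}{}{}S => {{}{}}{}{}{}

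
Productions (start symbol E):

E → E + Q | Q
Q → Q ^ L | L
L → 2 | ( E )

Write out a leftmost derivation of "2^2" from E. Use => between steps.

E => Q => Q^L => L^L => 2^L => 2^2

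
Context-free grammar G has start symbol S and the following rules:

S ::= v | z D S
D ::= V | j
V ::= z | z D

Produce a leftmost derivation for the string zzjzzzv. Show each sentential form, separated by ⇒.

S ⇒ zDS ⇒ zVS ⇒ zzDS ⇒ zzjS ⇒ zzjzDS ⇒ zzjzVS ⇒ zzjzzDS ⇒ zzjzzVS ⇒ zzjzzzS ⇒ zzjzzzv

S ⇒ zDS   [S ::= z D S]
zDS ⇒ zVS   [D ::= V]
zVS ⇒ zzDS   [V ::= z D]
zzDS ⇒ zzjS   [D ::= j]
zzjS ⇒ zzjzDS   [S ::= z D S]
zzjzDS ⇒ zzjzVS   [D ::= V]
zzjzVS ⇒ zzjzzDS   [V ::= z D]
zzjzzDS ⇒ zzjzzVS   [D ::= V]
zzjzzVS ⇒ zzjzzzS   [V ::= z]
zzjzzzS ⇒ zzjzzzv   [S ::= v]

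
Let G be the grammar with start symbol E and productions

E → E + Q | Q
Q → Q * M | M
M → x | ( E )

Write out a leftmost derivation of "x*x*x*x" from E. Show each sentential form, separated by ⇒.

E ⇒ Q ⇒ Q*M ⇒ Q*M*M ⇒ Q*M*M*M ⇒ M*M*M*M ⇒ x*M*M*M ⇒ x*x*M*M ⇒ x*x*x*M ⇒ x*x*x*x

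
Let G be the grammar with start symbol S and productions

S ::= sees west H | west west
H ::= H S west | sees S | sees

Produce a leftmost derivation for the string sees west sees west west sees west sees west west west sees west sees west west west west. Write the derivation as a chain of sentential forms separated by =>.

S => sees west H => sees west H S west => sees west sees S S west => sees west sees west west S west => sees west sees west west sees west H west => sees west sees west west sees west H S west west => sees west sees west west sees west H S west S west west => sees west sees west west sees west sees S west S west west => sees west sees west west sees west sees west west west S west west => sees west sees west west sees west sees west west west sees west H west west => sees west sees west west sees west sees west west west sees west sees S west west => sees west sees west west sees west sees west west west sees west sees west west west west

S => sees west H   [S ::= sees west H]
sees west H => sees west H S west   [H ::= H S west]
sees west H S west => sees west sees S S west   [H ::= sees S]
sees west sees S S west => sees west sees west west S west   [S ::= west west]
sees west sees west west S west => sees west sees west west sees west H west   [S ::= sees west H]
sees west sees west west sees west H west => sees west sees west west sees west H S west west   [H ::= H S west]
sees west sees west west sees west H S west west => sees west sees west west sees west H S west S west west   [H ::= H S west]
sees west sees west west sees west H S west S west west => sees west sees west west sees west sees S west S west west   [H ::= sees]
sees west sees west west sees west sees S west S west west => sees west sees west west sees west sees west west west S west west   [S ::= west west]
sees west sees west west sees west sees west west west S west west => sees west sees west west sees west sees west west west sees west H west west   [S ::= sees west H]
sees west sees west west sees west sees west west west sees west H west west => sees west sees west west sees west sees west west west sees west sees S west west   [H ::= sees S]
sees west sees west west sees west sees west west west sees west sees S west west => sees west sees west west sees west sees west west west sees west sees west west west west   [S ::= west west]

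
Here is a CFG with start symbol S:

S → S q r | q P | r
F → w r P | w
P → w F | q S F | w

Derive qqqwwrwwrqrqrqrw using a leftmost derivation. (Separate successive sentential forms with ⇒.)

S⇒qP⇒qqSF⇒qqqPF⇒qqqwFF⇒qqqwwrPF⇒qqqwwrwF⇒qqqwwrwwrP⇒qqqwwrwwrqSF⇒qqqwwrwwrqSqrF⇒qqqwwrwwrqSqrqrF⇒qqqwwrwwrqrqrqrF⇒qqqwwrwwrqrqrqrw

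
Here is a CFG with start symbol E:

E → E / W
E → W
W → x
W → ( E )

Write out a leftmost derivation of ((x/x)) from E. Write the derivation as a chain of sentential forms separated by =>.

E => W => (E) => (W) => ((E)) => ((E/W)) => ((W/W)) => ((x/W)) => ((x/x))

E => W   [E → W]
W => (E)   [W → ( E )]
(E) => (W)   [E → W]
(W) => ((E))   [W → ( E )]
((E)) => ((E/W))   [E → E / W]
((E/W)) => ((W/W))   [E → W]
((W/W)) => ((x/W))   [W → x]
((x/W)) => ((x/x))   [W → x]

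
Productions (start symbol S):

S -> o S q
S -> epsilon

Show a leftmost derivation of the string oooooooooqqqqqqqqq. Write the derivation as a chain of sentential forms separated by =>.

S => oSq => ooSqq => oooSqqq => ooooSqqqq => oooooSqqqqq => ooooooSqqqqqq => oooooooSqqqqqqq => ooooooooSqqqqqqqq => oooooooooSqqqqqqqqq => oooooooooqqqqqqqqq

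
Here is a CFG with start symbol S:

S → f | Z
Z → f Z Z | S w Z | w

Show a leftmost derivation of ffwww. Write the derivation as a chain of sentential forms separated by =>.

S => Z   [S → Z]
Z => fZZ   [Z → f Z Z]
fZZ => fSwZZ   [Z → S w Z]
fSwZZ => ffwZZ   [S → f]
ffwZZ => ffwwZ   [Z → w]
ffwwZ => ffwww   [Z → w]

S => Z => fZZ => fSwZZ => ffwZZ => ffwwZ => ffwww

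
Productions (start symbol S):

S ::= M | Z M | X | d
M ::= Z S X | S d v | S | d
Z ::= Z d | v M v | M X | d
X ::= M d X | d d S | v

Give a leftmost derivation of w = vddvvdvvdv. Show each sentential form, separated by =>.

S => M => ZSX => vMvSX => vZSXvSX => vMXSXvSX => vSdvXSXvSX => vddvXSXvSX => vddvvSXvSX => vddvvdXvSX => vddvvdvvSX => vddvvdvvdX => vddvvdvvdv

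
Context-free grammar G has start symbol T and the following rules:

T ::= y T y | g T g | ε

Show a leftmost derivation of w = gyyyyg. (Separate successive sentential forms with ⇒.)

T ⇒ gTg ⇒ gyTyg ⇒ gyyTyyg ⇒ gyyyyg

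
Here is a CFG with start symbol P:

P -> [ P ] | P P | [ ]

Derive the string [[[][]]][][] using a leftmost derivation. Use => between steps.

P => PP => PPP => [P]PP => [[P]]PP => [[PP]]PP => [[[]P]]PP => [[[][]]]PP => [[[][]]][]P => [[[][]]][][]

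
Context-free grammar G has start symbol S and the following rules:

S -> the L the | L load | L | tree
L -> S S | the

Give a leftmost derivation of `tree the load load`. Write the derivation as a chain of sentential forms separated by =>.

S => L load => S S load => tree S load => tree L load load => tree the load load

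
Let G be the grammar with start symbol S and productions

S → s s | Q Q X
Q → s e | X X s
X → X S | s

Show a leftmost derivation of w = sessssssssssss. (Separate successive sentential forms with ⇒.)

S ⇒ QQX ⇒ seQX ⇒ seXXsX ⇒ sesXsX ⇒ sesXSsX ⇒ sesXSSsX ⇒ sesXSSSsX ⇒ sesXSSSSsX ⇒ sessSSSSsX ⇒ sessssSSSsX ⇒ sessssssSSsX ⇒ sessssssssSsX ⇒ sesssssssssssX ⇒ sessssssssssss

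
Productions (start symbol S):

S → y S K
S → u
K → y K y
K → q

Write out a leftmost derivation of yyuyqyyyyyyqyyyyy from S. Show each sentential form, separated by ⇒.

S ⇒ ySK ⇒ yySKK ⇒ yyuKK ⇒ yyuyKyK ⇒ yyuyqyK ⇒ yyuyqyyKy ⇒ yyuyqyyyKyy ⇒ yyuyqyyyyKyyy ⇒ yyuyqyyyyyKyyyy ⇒ yyuyqyyyyyyKyyyyy ⇒ yyuyqyyyyyyqyyyyy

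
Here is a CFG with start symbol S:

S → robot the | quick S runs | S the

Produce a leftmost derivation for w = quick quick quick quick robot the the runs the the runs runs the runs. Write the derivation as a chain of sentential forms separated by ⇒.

S ⇒ quick S runs ⇒ quick S the runs ⇒ quick quick S runs the runs ⇒ quick quick quick S runs runs the runs ⇒ quick quick quick S the runs runs the runs ⇒ quick quick quick S the the runs runs the runs ⇒ quick quick quick quick S runs the the runs runs the runs ⇒ quick quick quick quick S the runs the the runs runs the runs ⇒ quick quick quick quick robot the the runs the the runs runs the runs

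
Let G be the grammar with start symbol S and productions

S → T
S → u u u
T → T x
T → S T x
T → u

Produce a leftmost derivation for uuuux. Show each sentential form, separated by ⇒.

S ⇒ T   [S → T]
T ⇒ STx   [T → S T x]
STx ⇒ uuuTx   [S → u u u]
uuuTx ⇒ uuuux   [T → u]

S ⇒ T ⇒ STx ⇒ uuuTx ⇒ uuuux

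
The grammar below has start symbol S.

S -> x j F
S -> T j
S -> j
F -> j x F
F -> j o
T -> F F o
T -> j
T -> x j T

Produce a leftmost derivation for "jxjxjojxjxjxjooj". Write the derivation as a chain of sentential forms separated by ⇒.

S ⇒ Tj ⇒ FFoj ⇒ jxFFoj ⇒ jxjxFFoj ⇒ jxjxjoFoj ⇒ jxjxjojxFoj ⇒ jxjxjojxjxFoj ⇒ jxjxjojxjxjxFoj ⇒ jxjxjojxjxjxjooj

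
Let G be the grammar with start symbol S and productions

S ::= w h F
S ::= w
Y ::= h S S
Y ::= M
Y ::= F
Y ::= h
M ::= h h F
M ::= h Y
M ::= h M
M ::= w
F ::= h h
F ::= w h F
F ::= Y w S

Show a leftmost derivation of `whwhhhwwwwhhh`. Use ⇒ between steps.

S ⇒ whF   [S ::= w h F]
whF ⇒ whYwS   [F ::= Y w S]
whYwS ⇒ whFwS   [Y ::= F]
whFwS ⇒ whwhFwS   [F ::= w h F]
whwhFwS ⇒ whwhYwSwS   [F ::= Y w S]
whwhYwSwS ⇒ whwhFwSwS   [Y ::= F]
whwhFwSwS ⇒ whwhhhwSwS   [F ::= h h]
whwhhhwSwS ⇒ whwhhhwwwS   [S ::= w]
whwhhhwwwS ⇒ whwhhhwwwwhF   [S ::= w h F]
whwhhhwwwwhF ⇒ whwhhhwwwwhhh   [F ::= h h]

S ⇒ whF ⇒ whYwS ⇒ whFwS ⇒ whwhFwS ⇒ whwhYwSwS ⇒ whwhFwSwS ⇒ whwhhhwSwS ⇒ whwhhhwwwS ⇒ whwhhhwwwwhF ⇒ whwhhhwwwwhhh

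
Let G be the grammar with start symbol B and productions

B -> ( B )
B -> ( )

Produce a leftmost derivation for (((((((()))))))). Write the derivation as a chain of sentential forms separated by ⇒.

B ⇒ (B) ⇒ ((B)) ⇒ (((B))) ⇒ ((((B)))) ⇒ (((((B))))) ⇒ ((((((B)))))) ⇒ (((((((B))))))) ⇒ (((((((())))))))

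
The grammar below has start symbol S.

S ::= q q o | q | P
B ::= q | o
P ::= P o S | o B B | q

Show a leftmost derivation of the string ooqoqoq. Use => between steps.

S=>P=>PoS=>PoSoS=>oBBoSoS=>ooBoSoS=>ooqoSoS=>ooqoqoS=>ooqoqoq

S => P   [S ::= P]
P => PoS   [P ::= P o S]
PoS => PoSoS   [P ::= P o S]
PoSoS => oBBoSoS   [P ::= o B B]
oBBoSoS => ooBoSoS   [B ::= o]
ooBoSoS => ooqoSoS   [B ::= q]
ooqoSoS => ooqoqoS   [S ::= q]
ooqoqoS => ooqoqoq   [S ::= q]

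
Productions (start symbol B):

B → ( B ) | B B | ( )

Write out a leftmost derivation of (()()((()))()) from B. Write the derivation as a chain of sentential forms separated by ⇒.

B ⇒ (B)   [B → ( B )]
(B) ⇒ (BB)   [B → B B]
(BB) ⇒ (()B)   [B → ( )]
(()B) ⇒ (()BB)   [B → B B]
(()BB) ⇒ (()BBB)   [B → B B]
(()BBB) ⇒ (()()BB)   [B → ( )]
(()()BB) ⇒ (()()(B)B)   [B → ( B )]
(()()(B)B) ⇒ (()()((B))B)   [B → ( B )]
(()()((B))B) ⇒ (()()((()))B)   [B → ( )]
(()()((()))B) ⇒ (()()((()))())   [B → ( )]

B⇒(B)⇒(BB)⇒(()B)⇒(()BB)⇒(()BBB)⇒(()()BB)⇒(()()(B)B)⇒(()()((B))B)⇒(()()((()))B)⇒(()()((()))())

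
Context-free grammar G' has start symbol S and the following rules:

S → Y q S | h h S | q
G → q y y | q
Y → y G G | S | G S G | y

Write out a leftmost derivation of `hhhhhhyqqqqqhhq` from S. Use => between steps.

S => hhS => hhhhS => hhhhhhS => hhhhhhYqS => hhhhhhSqS => hhhhhhYqSqS => hhhhhhyGGqSqS => hhhhhhyqGqSqS => hhhhhhyqqqSqS => hhhhhhyqqqqqS => hhhhhhyqqqqqhhS => hhhhhhyqqqqqhhq

S => hhS   [S → h h S]
hhS => hhhhS   [S → h h S]
hhhhS => hhhhhhS   [S → h h S]
hhhhhhS => hhhhhhYqS   [S → Y q S]
hhhhhhYqS => hhhhhhSqS   [Y → S]
hhhhhhSqS => hhhhhhYqSqS   [S → Y q S]
hhhhhhYqSqS => hhhhhhyGGqSqS   [Y → y G G]
hhhhhhyGGqSqS => hhhhhhyqGqSqS   [G → q]
hhhhhhyqGqSqS => hhhhhhyqqqSqS   [G → q]
hhhhhhyqqqSqS => hhhhhhyqqqqqS   [S → q]
hhhhhhyqqqqqS => hhhhhhyqqqqqhhS   [S → h h S]
hhhhhhyqqqqqhhS => hhhhhhyqqqqqhhq   [S → q]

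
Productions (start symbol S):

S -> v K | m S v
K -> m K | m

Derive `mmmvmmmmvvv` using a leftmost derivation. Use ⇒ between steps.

S ⇒ mSv   [S -> m S v]
mSv ⇒ mmSvv   [S -> m S v]
mmSvv ⇒ mmmSvvv   [S -> m S v]
mmmSvvv ⇒ mmmvKvvv   [S -> v K]
mmmvKvvv ⇒ mmmvmKvvv   [K -> m K]
mmmvmKvvv ⇒ mmmvmmKvvv   [K -> m K]
mmmvmmKvvv ⇒ mmmvmmmKvvv   [K -> m K]
mmmvmmmKvvv ⇒ mmmvmmmmvvv   [K -> m]

S⇒mSv⇒mmSvv⇒mmmSvvv⇒mmmvKvvv⇒mmmvmKvvv⇒mmmvmmKvvv⇒mmmvmmmKvvv⇒mmmvmmmmvvv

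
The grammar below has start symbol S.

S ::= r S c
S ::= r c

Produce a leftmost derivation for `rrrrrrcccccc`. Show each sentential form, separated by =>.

S => rSc   [S ::= r S c]
rSc => rrScc   [S ::= r S c]
rrScc => rrrSccc   [S ::= r S c]
rrrSccc => rrrrScccc   [S ::= r S c]
rrrrScccc => rrrrrSccccc   [S ::= r S c]
rrrrrSccccc => rrrrrrcccccc   [S ::= r c]

S => rSc => rrScc => rrrSccc => rrrrScccc => rrrrrSccccc => rrrrrrcccccc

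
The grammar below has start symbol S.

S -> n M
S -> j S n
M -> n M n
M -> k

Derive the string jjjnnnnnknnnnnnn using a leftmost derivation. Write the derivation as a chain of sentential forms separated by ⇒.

S ⇒ jSn ⇒ jjSnn ⇒ jjjSnnn ⇒ jjjnMnnn ⇒ jjjnnMnnnn ⇒ jjjnnnMnnnnn ⇒ jjjnnnnMnnnnnn ⇒ jjjnnnnnMnnnnnnn ⇒ jjjnnnnnknnnnnnn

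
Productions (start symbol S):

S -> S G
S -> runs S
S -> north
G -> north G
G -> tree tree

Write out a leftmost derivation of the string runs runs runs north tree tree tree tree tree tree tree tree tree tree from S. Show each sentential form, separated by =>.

S => S G => runs S G => runs S G G => runs runs S G G => runs runs S G G G => runs runs S G G G G => runs runs runs S G G G G => runs runs runs S G G G G G => runs runs runs north G G G G G => runs runs runs north tree tree G G G G => runs runs runs north tree tree tree tree G G G => runs runs runs north tree tree tree tree tree tree G G => runs runs runs north tree tree tree tree tree tree tree tree G => runs runs runs north tree tree tree tree tree tree tree tree tree tree

S => S G   [S -> S G]
S G => runs S G   [S -> runs S]
runs S G => runs S G G   [S -> S G]
runs S G G => runs runs S G G   [S -> runs S]
runs runs S G G => runs runs S G G G   [S -> S G]
runs runs S G G G => runs runs S G G G G   [S -> S G]
runs runs S G G G G => runs runs runs S G G G G   [S -> runs S]
runs runs runs S G G G G => runs runs runs S G G G G G   [S -> S G]
runs runs runs S G G G G G => runs runs runs north G G G G G   [S -> north]
runs runs runs north G G G G G => runs runs runs north tree tree G G G G   [G -> tree tree]
runs runs runs north tree tree G G G G => runs runs runs north tree tree tree tree G G G   [G -> tree tree]
runs runs runs north tree tree tree tree G G G => runs runs runs north tree tree tree tree tree tree G G   [G -> tree tree]
runs runs runs north tree tree tree tree tree tree G G => runs runs runs north tree tree tree tree tree tree tree tree G   [G -> tree tree]
runs runs runs north tree tree tree tree tree tree tree tree G => runs runs runs north tree tree tree tree tree tree tree tree tree tree   [G -> tree tree]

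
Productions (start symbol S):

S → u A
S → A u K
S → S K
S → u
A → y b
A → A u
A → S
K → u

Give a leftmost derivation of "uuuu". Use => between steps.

S => SK   [S → S K]
SK => AuKK   [S → A u K]
AuKK => SuKK   [A → S]
SuKK => uuKK   [S → u]
uuKK => uuuK   [K → u]
uuuK => uuuu   [K → u]

S=>SK=>AuKK=>SuKK=>uuKK=>uuuK=>uuuu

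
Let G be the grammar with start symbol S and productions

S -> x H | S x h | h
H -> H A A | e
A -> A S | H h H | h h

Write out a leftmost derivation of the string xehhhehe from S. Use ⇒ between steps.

S ⇒ xH   [S -> x H]
xH ⇒ xHAA   [H -> H A A]
xHAA ⇒ xeAA   [H -> e]
xeAA ⇒ xeASA   [A -> A S]
xeASA ⇒ xehhSA   [A -> h h]
xehhSA ⇒ xehhhA   [S -> h]
xehhhA ⇒ xehhhHhH   [A -> H h H]
xehhhHhH ⇒ xehhhehH   [H -> e]
xehhhehH ⇒ xehhhehe   [H -> e]

S⇒xH⇒xHAA⇒xeAA⇒xeASA⇒xehhSA⇒xehhhA⇒xehhhHhH⇒xehhhehH⇒xehhhehe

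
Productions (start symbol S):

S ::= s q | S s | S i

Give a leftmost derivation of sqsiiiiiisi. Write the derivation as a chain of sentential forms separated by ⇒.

S⇒Si⇒Ssi⇒Sisi⇒Siisi⇒Siiisi⇒Siiiisi⇒Siiiiisi⇒Siiiiiisi⇒Ssiiiiiisi⇒sqsiiiiiisi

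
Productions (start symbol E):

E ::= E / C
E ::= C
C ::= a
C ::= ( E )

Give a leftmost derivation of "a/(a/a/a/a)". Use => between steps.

E=>E/C=>C/C=>a/C=>a/(E)=>a/(E/C)=>a/(E/C/C)=>a/(E/C/C/C)=>a/(C/C/C/C)=>a/(a/C/C/C)=>a/(a/a/C/C)=>a/(a/a/a/C)=>a/(a/a/a/a)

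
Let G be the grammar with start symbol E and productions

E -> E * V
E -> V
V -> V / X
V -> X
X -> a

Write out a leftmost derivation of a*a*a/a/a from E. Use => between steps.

E => E*V   [E -> E * V]
E*V => E*V*V   [E -> E * V]
E*V*V => V*V*V   [E -> V]
V*V*V => X*V*V   [V -> X]
X*V*V => a*V*V   [X -> a]
a*V*V => a*X*V   [V -> X]
a*X*V => a*a*V   [X -> a]
a*a*V => a*a*V/X   [V -> V / X]
a*a*V/X => a*a*V/X/X   [V -> V / X]
a*a*V/X/X => a*a*X/X/X   [V -> X]
a*a*X/X/X => a*a*a/X/X   [X -> a]
a*a*a/X/X => a*a*a/a/X   [X -> a]
a*a*a/a/X => a*a*a/a/a   [X -> a]

E => E*V => E*V*V => V*V*V => X*V*V => a*V*V => a*X*V => a*a*V => a*a*V/X => a*a*V/X/X => a*a*X/X/X => a*a*a/X/X => a*a*a/a/X => a*a*a/a/a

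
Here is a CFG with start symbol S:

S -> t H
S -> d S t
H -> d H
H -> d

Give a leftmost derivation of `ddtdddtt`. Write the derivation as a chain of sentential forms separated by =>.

S => dSt   [S -> d S t]
dSt => ddStt   [S -> d S t]
ddStt => ddtHtt   [S -> t H]
ddtHtt => ddtdHtt   [H -> d H]
ddtdHtt => ddtddHtt   [H -> d H]
ddtddHtt => ddtdddtt   [H -> d]

S => dSt => ddStt => ddtHtt => ddtdHtt => ddtddHtt => ddtdddtt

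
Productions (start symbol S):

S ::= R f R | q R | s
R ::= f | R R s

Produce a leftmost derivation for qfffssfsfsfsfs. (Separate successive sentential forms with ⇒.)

S ⇒ qR ⇒ qRRs ⇒ qRRsRs ⇒ qRRsRsRs ⇒ qRRsRsRsRs ⇒ qRRsRsRsRsRs ⇒ qfRsRsRsRsRs ⇒ qfRRssRsRsRsRs ⇒ qffRssRsRsRsRs ⇒ qfffssRsRsRsRs ⇒ qfffssfsRsRsRs ⇒ qfffssfsfsRsRs ⇒ qfffssfsfsfsRs ⇒ qfffssfsfsfsfs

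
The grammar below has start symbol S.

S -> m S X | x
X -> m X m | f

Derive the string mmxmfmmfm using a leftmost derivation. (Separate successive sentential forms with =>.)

S => mSX => mmSXX => mmxXX => mmxmXmX => mmxmfmX => mmxmfmmXm => mmxmfmmfm

S => mSX   [S -> m S X]
mSX => mmSXX   [S -> m S X]
mmSXX => mmxXX   [S -> x]
mmxXX => mmxmXmX   [X -> m X m]
mmxmXmX => mmxmfmX   [X -> f]
mmxmfmX => mmxmfmmXm   [X -> m X m]
mmxmfmmXm => mmxmfmmfm   [X -> f]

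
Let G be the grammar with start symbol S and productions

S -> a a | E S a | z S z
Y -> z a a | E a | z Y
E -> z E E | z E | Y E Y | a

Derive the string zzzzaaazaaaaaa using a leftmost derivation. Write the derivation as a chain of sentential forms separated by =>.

S => ESa => zEESa => zYEYESa => zzYEYESa => zzzYEYESa => zzzzaaEYESa => zzzzaaaYESa => zzzzaaazaaESa => zzzzaaazaaaSa => zzzzaaazaaaaaa

S => ESa   [S -> E S a]
ESa => zEESa   [E -> z E E]
zEESa => zYEYESa   [E -> Y E Y]
zYEYESa => zzYEYESa   [Y -> z Y]
zzYEYESa => zzzYEYESa   [Y -> z Y]
zzzYEYESa => zzzzaaEYESa   [Y -> z a a]
zzzzaaEYESa => zzzzaaaYESa   [E -> a]
zzzzaaaYESa => zzzzaaazaaESa   [Y -> z a a]
zzzzaaazaaESa => zzzzaaazaaaSa   [E -> a]
zzzzaaazaaaSa => zzzzaaazaaaaaa   [S -> a a]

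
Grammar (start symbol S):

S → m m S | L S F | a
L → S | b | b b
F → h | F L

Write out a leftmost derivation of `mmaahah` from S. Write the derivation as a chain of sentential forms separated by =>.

S => LSF   [S → L S F]
LSF => SSF   [L → S]
SSF => mmSSF   [S → m m S]
mmSSF => mmLSFSF   [S → L S F]
mmLSFSF => mmSSFSF   [L → S]
mmSSFSF => mmaSFSF   [S → a]
mmaSFSF => mmaaFSF   [S → a]
mmaaFSF => mmaahSF   [F → h]
mmaahSF => mmaahaF   [S → a]
mmaahaF => mmaahah   [F → h]

S => LSF => SSF => mmSSF => mmLSFSF => mmSSFSF => mmaSFSF => mmaaFSF => mmaahSF => mmaahaF => mmaahah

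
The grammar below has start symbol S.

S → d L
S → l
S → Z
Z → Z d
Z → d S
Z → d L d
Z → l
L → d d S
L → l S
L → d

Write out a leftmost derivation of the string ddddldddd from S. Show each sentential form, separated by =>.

S => Z => Zd => dSd => ddLd => ddddSd => ddddZd => ddddZdd => ddddZddd => ddddZdddd => ddddldddd

S => Z   [S → Z]
Z => Zd   [Z → Z d]
Zd => dSd   [Z → d S]
dSd => ddLd   [S → d L]
ddLd => ddddSd   [L → d d S]
ddddSd => ddddZd   [S → Z]
ddddZd => ddddZdd   [Z → Z d]
ddddZdd => ddddZddd   [Z → Z d]
ddddZddd => ddddZdddd   [Z → Z d]
ddddZdddd => ddddldddd   [Z → l]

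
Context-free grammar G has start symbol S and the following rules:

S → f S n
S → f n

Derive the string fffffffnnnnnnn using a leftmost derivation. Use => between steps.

S => fSn => ffSnn => fffSnnn => ffffSnnnn => fffffSnnnnn => ffffffSnnnnnn => fffffffnnnnnnn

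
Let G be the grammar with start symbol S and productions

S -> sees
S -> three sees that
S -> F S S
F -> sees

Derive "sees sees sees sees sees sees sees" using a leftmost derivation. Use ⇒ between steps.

S ⇒ F S S ⇒ sees S S ⇒ sees F S S S ⇒ sees sees S S S ⇒ sees sees sees S S ⇒ sees sees sees F S S S ⇒ sees sees sees sees S S S ⇒ sees sees sees sees sees S S ⇒ sees sees sees sees sees sees S ⇒ sees sees sees sees sees sees sees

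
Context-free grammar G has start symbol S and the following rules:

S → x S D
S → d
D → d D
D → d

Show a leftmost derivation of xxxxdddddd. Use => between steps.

S => xSD   [S → x S D]
xSD => xxSDD   [S → x S D]
xxSDD => xxxSDDD   [S → x S D]
xxxSDDD => xxxxSDDDD   [S → x S D]
xxxxSDDDD => xxxxdDDDD   [S → d]
xxxxdDDDD => xxxxddDDD   [D → d]
xxxxddDDD => xxxxdddDD   [D → d]
xxxxdddDD => xxxxddddDD   [D → d D]
xxxxddddDD => xxxxdddddD   [D → d]
xxxxdddddD => xxxxdddddd   [D → d]

S=>xSD=>xxSDD=>xxxSDDD=>xxxxSDDDD=>xxxxdDDDD=>xxxxddDDD=>xxxxdddDD=>xxxxddddDD=>xxxxdddddD=>xxxxdddddd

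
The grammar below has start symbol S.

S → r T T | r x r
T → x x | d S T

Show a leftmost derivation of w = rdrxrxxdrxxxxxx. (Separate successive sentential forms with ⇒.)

S⇒rTT⇒rdSTT⇒rdrxrTT⇒rdrxrxxT⇒rdrxrxxdST⇒rdrxrxxdrTTT⇒rdrxrxxdrxxTT⇒rdrxrxxdrxxxxT⇒rdrxrxxdrxxxxxx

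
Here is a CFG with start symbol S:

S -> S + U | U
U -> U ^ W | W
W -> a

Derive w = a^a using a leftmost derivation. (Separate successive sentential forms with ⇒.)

S ⇒ U   [S -> U]
U ⇒ U^W   [U -> U ^ W]
U^W ⇒ W^W   [U -> W]
W^W ⇒ a^W   [W -> a]
a^W ⇒ a^a   [W -> a]

S ⇒ U ⇒ U^W ⇒ W^W ⇒ a^W ⇒ a^a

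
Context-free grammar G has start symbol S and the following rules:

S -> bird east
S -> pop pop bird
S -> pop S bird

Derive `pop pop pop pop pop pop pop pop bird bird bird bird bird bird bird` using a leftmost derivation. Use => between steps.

S => pop S bird => pop pop S bird bird => pop pop pop S bird bird bird => pop pop pop pop S bird bird bird bird => pop pop pop pop pop S bird bird bird bird bird => pop pop pop pop pop pop S bird bird bird bird bird bird => pop pop pop pop pop pop pop pop bird bird bird bird bird bird bird

S => pop S bird   [S -> pop S bird]
pop S bird => pop pop S bird bird   [S -> pop S bird]
pop pop S bird bird => pop pop pop S bird bird bird   [S -> pop S bird]
pop pop pop S bird bird bird => pop pop pop pop S bird bird bird bird   [S -> pop S bird]
pop pop pop pop S bird bird bird bird => pop pop pop pop pop S bird bird bird bird bird   [S -> pop S bird]
pop pop pop pop pop S bird bird bird bird bird => pop pop pop pop pop pop S bird bird bird bird bird bird   [S -> pop S bird]
pop pop pop pop pop pop S bird bird bird bird bird bird => pop pop pop pop pop pop pop pop bird bird bird bird bird bird bird   [S -> pop pop bird]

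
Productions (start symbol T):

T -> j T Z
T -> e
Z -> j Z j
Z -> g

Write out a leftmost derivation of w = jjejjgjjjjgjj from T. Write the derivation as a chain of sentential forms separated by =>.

T => jTZ   [T -> j T Z]
jTZ => jjTZZ   [T -> j T Z]
jjTZZ => jjeZZ   [T -> e]
jjeZZ => jjejZjZ   [Z -> j Z j]
jjejZjZ => jjejjZjjZ   [Z -> j Z j]
jjejjZjjZ => jjejjgjjZ   [Z -> g]
jjejjgjjZ => jjejjgjjjZj   [Z -> j Z j]
jjejjgjjjZj => jjejjgjjjjZjj   [Z -> j Z j]
jjejjgjjjjZjj => jjejjgjjjjgjj   [Z -> g]

T => jTZ => jjTZZ => jjeZZ => jjejZjZ => jjejjZjjZ => jjejjgjjZ => jjejjgjjjZj => jjejjgjjjjZjj => jjejjgjjjjgjj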